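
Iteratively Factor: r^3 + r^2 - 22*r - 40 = (r + 4)*(r^2 - 3*r - 10) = (r - 5)*(r + 4)*(r + 2)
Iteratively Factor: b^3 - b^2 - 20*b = (b + 4)*(b^2 - 5*b) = (b - 5)*(b + 4)*(b)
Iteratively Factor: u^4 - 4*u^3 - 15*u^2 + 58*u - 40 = (u - 5)*(u^3 + u^2 - 10*u + 8) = (u - 5)*(u + 4)*(u^2 - 3*u + 2) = (u - 5)*(u - 1)*(u + 4)*(u - 2)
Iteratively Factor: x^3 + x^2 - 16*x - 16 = (x + 1)*(x^2 - 16) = (x - 4)*(x + 1)*(x + 4)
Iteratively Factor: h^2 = (h)*(h)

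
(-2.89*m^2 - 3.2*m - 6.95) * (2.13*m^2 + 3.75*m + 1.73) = -6.1557*m^4 - 17.6535*m^3 - 31.8032*m^2 - 31.5985*m - 12.0235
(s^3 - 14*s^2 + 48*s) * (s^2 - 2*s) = s^5 - 16*s^4 + 76*s^3 - 96*s^2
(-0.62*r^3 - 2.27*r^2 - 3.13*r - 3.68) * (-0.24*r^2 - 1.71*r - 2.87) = 0.1488*r^5 + 1.605*r^4 + 6.4123*r^3 + 12.7504*r^2 + 15.2759*r + 10.5616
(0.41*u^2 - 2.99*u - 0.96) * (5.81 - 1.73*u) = -0.7093*u^3 + 7.5548*u^2 - 15.7111*u - 5.5776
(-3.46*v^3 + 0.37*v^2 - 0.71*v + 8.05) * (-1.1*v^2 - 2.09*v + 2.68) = 3.806*v^5 + 6.8244*v^4 - 9.2651*v^3 - 6.3795*v^2 - 18.7273*v + 21.574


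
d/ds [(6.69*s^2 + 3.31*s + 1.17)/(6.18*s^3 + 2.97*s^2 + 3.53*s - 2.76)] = (-41.3442*s^4 - 40.9116*s^3 - 7.9068*s^2 - 43.8786*s - 13.2657)/(38.1924*s^6 + 36.7092*s^5 + 52.4517*s^4 - 13.1454*s^3 - 3.9335*s^2 - 19.4856*s + 7.6176)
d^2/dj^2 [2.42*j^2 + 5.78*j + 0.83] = 4.84000000000000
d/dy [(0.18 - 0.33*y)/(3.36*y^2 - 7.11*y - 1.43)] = (1.1088*y^2 - 1.2096*y + 1.7517)/(11.2896*y^4 - 47.7792*y^3 + 40.9425*y^2 + 20.3346*y + 2.0449)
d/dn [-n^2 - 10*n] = -2*n - 10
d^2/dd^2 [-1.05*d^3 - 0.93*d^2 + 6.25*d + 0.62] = -6.3*d - 1.86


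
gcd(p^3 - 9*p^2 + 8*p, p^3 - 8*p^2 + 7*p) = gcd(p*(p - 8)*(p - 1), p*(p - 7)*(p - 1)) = p^2 - p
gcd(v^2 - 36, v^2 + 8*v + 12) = v + 6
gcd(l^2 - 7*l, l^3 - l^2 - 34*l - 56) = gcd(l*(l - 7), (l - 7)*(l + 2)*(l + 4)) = l - 7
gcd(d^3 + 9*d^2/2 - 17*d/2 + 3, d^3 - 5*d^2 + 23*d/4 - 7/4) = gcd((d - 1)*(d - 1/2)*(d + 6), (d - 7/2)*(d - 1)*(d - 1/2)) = d^2 - 3*d/2 + 1/2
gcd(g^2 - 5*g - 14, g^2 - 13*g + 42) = g - 7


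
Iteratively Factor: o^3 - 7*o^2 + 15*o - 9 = (o - 3)*(o^2 - 4*o + 3) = (o - 3)^2*(o - 1)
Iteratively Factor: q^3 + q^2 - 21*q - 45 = (q + 3)*(q^2 - 2*q - 15) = (q - 5)*(q + 3)*(q + 3)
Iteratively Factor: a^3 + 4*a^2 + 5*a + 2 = (a + 2)*(a^2 + 2*a + 1) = (a + 1)*(a + 2)*(a + 1)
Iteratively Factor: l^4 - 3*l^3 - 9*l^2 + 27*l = (l - 3)*(l^3 - 9*l) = (l - 3)^2*(l^2 + 3*l) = l*(l - 3)^2*(l + 3)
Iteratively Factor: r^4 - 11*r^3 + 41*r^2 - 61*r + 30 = (r - 2)*(r^3 - 9*r^2 + 23*r - 15) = (r - 3)*(r - 2)*(r^2 - 6*r + 5) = (r - 5)*(r - 3)*(r - 2)*(r - 1)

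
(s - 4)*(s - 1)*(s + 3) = s^3 - 2*s^2 - 11*s + 12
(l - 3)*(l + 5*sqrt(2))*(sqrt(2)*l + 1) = sqrt(2)*l^3 - 3*sqrt(2)*l^2 + 11*l^2 - 33*l + 5*sqrt(2)*l - 15*sqrt(2)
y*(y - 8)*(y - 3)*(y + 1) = y^4 - 10*y^3 + 13*y^2 + 24*y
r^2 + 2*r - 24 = (r - 4)*(r + 6)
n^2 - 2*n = n*(n - 2)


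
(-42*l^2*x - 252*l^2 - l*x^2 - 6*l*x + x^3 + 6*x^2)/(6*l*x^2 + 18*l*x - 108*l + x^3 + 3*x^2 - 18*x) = (-7*l + x)/(x - 3)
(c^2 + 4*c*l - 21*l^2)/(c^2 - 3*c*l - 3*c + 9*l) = (c + 7*l)/(c - 3)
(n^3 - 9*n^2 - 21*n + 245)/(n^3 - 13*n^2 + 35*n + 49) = (n + 5)/(n + 1)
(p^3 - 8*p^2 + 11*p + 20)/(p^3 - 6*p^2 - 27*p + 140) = (p^2 - 4*p - 5)/(p^2 - 2*p - 35)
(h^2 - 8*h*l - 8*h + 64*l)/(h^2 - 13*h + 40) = (h - 8*l)/(h - 5)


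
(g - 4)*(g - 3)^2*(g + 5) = g^4 - 5*g^3 - 17*g^2 + 129*g - 180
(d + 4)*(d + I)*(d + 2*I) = d^3 + 4*d^2 + 3*I*d^2 - 2*d + 12*I*d - 8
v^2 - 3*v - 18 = (v - 6)*(v + 3)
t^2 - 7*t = t*(t - 7)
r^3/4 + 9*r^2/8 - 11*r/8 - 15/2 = (r/4 + 1)*(r - 5/2)*(r + 3)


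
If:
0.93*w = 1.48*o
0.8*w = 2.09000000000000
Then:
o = 1.64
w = 2.61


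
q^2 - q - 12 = (q - 4)*(q + 3)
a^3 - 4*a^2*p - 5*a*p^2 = a*(a - 5*p)*(a + p)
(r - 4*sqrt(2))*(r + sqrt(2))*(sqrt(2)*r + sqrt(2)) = sqrt(2)*r^3 - 6*r^2 + sqrt(2)*r^2 - 8*sqrt(2)*r - 6*r - 8*sqrt(2)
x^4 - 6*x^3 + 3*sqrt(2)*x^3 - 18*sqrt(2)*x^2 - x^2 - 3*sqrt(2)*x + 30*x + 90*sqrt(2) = (x - 5)*(x - 3)*(x + 2)*(x + 3*sqrt(2))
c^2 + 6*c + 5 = (c + 1)*(c + 5)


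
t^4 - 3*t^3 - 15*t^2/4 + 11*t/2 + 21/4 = (t - 7/2)*(t - 3/2)*(t + 1)^2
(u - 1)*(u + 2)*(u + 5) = u^3 + 6*u^2 + 3*u - 10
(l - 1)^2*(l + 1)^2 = l^4 - 2*l^2 + 1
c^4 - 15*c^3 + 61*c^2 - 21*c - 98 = (c - 7)^2*(c - 2)*(c + 1)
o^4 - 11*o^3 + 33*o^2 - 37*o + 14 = (o - 7)*(o - 2)*(o - 1)^2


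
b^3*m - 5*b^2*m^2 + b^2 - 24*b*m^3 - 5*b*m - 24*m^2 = (b - 8*m)*(b + 3*m)*(b*m + 1)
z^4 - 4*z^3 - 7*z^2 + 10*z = z*(z - 5)*(z - 1)*(z + 2)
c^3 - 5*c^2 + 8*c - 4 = (c - 2)^2*(c - 1)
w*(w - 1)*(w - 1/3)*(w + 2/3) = w^4 - 2*w^3/3 - 5*w^2/9 + 2*w/9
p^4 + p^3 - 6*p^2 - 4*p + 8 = (p - 2)*(p - 1)*(p + 2)^2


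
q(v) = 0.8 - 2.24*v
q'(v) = -2.24000000000000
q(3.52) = -7.08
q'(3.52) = -2.24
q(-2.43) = 6.24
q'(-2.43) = -2.24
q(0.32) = 0.08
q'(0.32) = -2.24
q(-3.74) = 9.18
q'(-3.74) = -2.24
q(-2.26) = 5.86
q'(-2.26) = -2.24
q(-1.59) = 4.36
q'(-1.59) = -2.24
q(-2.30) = 5.95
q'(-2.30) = -2.24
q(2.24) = -4.22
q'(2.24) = -2.24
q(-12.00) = 27.68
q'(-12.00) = -2.24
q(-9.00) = 20.96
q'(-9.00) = -2.24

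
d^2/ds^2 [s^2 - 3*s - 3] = 2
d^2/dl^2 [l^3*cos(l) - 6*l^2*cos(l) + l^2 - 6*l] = -l^3*cos(l) + 6*sqrt(2)*l^2*cos(l + pi/4) + 24*l*sin(l) + 6*l*cos(l) - 12*cos(l) + 2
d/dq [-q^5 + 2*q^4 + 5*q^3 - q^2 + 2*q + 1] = -5*q^4 + 8*q^3 + 15*q^2 - 2*q + 2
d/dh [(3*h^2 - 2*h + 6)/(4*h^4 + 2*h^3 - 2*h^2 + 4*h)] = (-12*h^5 + 9*h^4 - 44*h^3 - 14*h^2 + 12*h - 12)/(2*h^2*(4*h^6 + 4*h^5 - 3*h^4 + 6*h^3 + 5*h^2 - 4*h + 4))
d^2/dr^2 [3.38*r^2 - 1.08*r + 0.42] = 6.76000000000000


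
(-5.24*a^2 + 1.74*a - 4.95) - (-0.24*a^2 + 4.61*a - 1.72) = -5.0*a^2 - 2.87*a - 3.23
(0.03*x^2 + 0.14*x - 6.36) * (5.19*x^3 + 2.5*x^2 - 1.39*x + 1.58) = 0.1557*x^5 + 0.8016*x^4 - 32.7001*x^3 - 16.0472*x^2 + 9.0616*x - 10.0488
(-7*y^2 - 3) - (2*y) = -7*y^2 - 2*y - 3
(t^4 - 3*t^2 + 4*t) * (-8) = -8*t^4 + 24*t^2 - 32*t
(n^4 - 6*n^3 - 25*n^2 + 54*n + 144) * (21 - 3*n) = -3*n^5 + 39*n^4 - 51*n^3 - 687*n^2 + 702*n + 3024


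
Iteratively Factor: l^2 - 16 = (l + 4)*(l - 4)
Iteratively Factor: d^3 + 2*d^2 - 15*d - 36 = (d + 3)*(d^2 - d - 12) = (d - 4)*(d + 3)*(d + 3)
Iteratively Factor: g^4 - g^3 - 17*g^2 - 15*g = (g)*(g^3 - g^2 - 17*g - 15) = g*(g + 3)*(g^2 - 4*g - 5) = g*(g + 1)*(g + 3)*(g - 5)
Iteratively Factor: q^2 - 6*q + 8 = (q - 2)*(q - 4)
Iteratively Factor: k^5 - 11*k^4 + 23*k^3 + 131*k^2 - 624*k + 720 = (k - 3)*(k^4 - 8*k^3 - k^2 + 128*k - 240) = (k - 3)^2*(k^3 - 5*k^2 - 16*k + 80) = (k - 3)^2*(k + 4)*(k^2 - 9*k + 20) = (k - 4)*(k - 3)^2*(k + 4)*(k - 5)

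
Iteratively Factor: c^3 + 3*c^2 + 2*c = (c + 1)*(c^2 + 2*c) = (c + 1)*(c + 2)*(c)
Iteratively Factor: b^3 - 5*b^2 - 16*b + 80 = (b - 5)*(b^2 - 16) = (b - 5)*(b + 4)*(b - 4)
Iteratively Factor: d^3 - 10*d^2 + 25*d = (d - 5)*(d^2 - 5*d) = d*(d - 5)*(d - 5)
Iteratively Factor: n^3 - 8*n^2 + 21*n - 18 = (n - 3)*(n^2 - 5*n + 6) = (n - 3)^2*(n - 2)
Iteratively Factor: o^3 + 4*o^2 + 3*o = (o + 1)*(o^2 + 3*o) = o*(o + 1)*(o + 3)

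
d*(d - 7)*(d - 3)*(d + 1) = d^4 - 9*d^3 + 11*d^2 + 21*d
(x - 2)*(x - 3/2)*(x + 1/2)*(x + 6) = x^4 + 3*x^3 - 67*x^2/4 + 9*x + 9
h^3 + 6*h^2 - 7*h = h*(h - 1)*(h + 7)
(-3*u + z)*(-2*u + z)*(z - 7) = 6*u^2*z - 42*u^2 - 5*u*z^2 + 35*u*z + z^3 - 7*z^2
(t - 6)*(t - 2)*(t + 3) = t^3 - 5*t^2 - 12*t + 36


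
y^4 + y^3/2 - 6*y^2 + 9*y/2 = y*(y - 3/2)*(y - 1)*(y + 3)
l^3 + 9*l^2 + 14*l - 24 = (l - 1)*(l + 4)*(l + 6)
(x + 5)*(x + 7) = x^2 + 12*x + 35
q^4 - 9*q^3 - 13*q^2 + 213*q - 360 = (q - 8)*(q - 3)^2*(q + 5)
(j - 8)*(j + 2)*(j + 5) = j^3 - j^2 - 46*j - 80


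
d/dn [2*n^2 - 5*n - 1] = 4*n - 5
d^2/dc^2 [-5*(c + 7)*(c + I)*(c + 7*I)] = -30*c - 70 - 80*I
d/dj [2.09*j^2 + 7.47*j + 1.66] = 4.18*j + 7.47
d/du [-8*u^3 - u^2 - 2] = 2*u*(-12*u - 1)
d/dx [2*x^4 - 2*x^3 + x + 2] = 8*x^3 - 6*x^2 + 1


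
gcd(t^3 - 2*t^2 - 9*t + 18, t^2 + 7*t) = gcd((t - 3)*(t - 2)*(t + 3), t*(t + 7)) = 1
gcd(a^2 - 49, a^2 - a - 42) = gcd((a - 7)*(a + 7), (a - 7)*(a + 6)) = a - 7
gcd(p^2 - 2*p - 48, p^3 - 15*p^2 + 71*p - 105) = 1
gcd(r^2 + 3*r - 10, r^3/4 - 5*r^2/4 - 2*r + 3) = 1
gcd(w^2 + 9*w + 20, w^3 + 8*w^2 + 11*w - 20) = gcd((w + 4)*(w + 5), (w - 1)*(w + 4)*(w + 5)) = w^2 + 9*w + 20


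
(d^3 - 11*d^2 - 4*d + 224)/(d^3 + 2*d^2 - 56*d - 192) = (d - 7)/(d + 6)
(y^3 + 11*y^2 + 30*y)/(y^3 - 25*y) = (y + 6)/(y - 5)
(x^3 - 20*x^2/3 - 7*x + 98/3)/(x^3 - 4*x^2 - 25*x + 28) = (3*x^2 + x - 14)/(3*(x^2 + 3*x - 4))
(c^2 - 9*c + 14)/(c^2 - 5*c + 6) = (c - 7)/(c - 3)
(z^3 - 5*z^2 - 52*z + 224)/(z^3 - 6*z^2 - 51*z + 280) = (z - 4)/(z - 5)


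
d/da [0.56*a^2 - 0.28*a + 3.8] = 1.12*a - 0.28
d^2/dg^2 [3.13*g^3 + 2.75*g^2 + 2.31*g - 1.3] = 18.78*g + 5.5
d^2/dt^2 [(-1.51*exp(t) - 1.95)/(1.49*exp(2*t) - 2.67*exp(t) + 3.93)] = (-3.352351*exp(4*t) - 23.324013*exp(3*t) + 76.325697*exp(2*t) + 15.928524*exp(t) - 43.783344)*exp(t)/(3.307949*exp(6*t) - 17.783001*exp(5*t) + 58.041162*exp(4*t) - 112.842477*exp(3*t) + 153.088434*exp(2*t) - 123.713649*exp(t) + 60.698457)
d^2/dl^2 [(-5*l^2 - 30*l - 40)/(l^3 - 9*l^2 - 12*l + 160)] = 10*(-l^3 - 6*l^2 + 198*l - 778)/(l^6 - 39*l^5 + 627*l^4 - 5317*l^3 + 25080*l^2 - 62400*l + 64000)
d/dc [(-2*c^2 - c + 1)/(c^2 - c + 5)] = (3*c^2 - 22*c - 4)/(c^4 - 2*c^3 + 11*c^2 - 10*c + 25)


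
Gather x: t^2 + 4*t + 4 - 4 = t^2 + 4*t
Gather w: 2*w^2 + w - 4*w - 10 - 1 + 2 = 2*w^2 - 3*w - 9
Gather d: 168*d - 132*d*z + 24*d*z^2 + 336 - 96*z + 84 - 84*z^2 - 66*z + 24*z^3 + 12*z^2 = d*(24*z^2 - 132*z + 168) + 24*z^3 - 72*z^2 - 162*z + 420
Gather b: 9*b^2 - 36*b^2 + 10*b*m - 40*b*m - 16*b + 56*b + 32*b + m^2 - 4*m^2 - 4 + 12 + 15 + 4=-27*b^2 + b*(72 - 30*m) - 3*m^2 + 27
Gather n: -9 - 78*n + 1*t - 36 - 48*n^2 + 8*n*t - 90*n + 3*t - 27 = -48*n^2 + n*(8*t - 168) + 4*t - 72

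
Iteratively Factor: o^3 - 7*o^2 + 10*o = (o - 2)*(o^2 - 5*o) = (o - 5)*(o - 2)*(o)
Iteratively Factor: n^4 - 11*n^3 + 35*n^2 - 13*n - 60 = (n - 4)*(n^3 - 7*n^2 + 7*n + 15) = (n - 5)*(n - 4)*(n^2 - 2*n - 3) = (n - 5)*(n - 4)*(n - 3)*(n + 1)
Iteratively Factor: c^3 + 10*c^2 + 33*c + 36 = (c + 4)*(c^2 + 6*c + 9) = (c + 3)*(c + 4)*(c + 3)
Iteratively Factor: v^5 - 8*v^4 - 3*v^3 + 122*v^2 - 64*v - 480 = (v + 2)*(v^4 - 10*v^3 + 17*v^2 + 88*v - 240) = (v + 2)*(v + 3)*(v^3 - 13*v^2 + 56*v - 80) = (v - 4)*(v + 2)*(v + 3)*(v^2 - 9*v + 20) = (v - 4)^2*(v + 2)*(v + 3)*(v - 5)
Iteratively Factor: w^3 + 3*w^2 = (w)*(w^2 + 3*w) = w^2*(w + 3)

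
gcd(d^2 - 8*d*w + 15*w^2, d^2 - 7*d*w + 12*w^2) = -d + 3*w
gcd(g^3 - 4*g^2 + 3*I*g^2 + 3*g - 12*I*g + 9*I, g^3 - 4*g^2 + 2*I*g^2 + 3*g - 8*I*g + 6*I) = g^2 - 4*g + 3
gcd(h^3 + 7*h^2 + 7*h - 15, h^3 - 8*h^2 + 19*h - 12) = h - 1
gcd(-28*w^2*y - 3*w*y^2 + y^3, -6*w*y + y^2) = y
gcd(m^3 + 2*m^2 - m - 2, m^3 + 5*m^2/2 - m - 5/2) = m^2 - 1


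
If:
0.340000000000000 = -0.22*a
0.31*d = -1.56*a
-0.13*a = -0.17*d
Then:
No Solution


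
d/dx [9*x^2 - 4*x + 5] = 18*x - 4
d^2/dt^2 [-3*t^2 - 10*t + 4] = -6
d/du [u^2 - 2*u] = 2*u - 2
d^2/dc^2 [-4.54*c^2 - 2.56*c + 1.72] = -9.08000000000000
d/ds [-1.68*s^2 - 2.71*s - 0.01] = -3.36*s - 2.71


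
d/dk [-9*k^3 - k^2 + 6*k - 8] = -27*k^2 - 2*k + 6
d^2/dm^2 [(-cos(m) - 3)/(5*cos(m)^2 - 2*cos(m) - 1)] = 10*(-45*(1 - cos(2*m))^2*cos(m) - 62*(1 - cos(2*m))^2 - 40*cos(m) - 96*cos(2*m) - 18*cos(3*m) + 10*cos(5*m) + 192)/(4*cos(m) - 5*cos(2*m) - 3)^3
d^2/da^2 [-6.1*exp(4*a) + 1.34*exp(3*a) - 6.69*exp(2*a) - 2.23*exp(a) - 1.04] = (-97.6*exp(3*a) + 12.06*exp(2*a) - 26.76*exp(a) - 2.23)*exp(a)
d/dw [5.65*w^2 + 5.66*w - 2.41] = 11.3*w + 5.66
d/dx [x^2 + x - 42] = 2*x + 1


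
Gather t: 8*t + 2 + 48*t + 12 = 56*t + 14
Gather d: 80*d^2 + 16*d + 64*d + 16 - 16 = 80*d^2 + 80*d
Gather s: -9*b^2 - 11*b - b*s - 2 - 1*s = -9*b^2 - 11*b + s*(-b - 1) - 2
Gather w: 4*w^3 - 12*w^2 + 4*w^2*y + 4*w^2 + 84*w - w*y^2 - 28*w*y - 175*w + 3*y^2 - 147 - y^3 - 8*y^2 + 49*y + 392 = 4*w^3 + w^2*(4*y - 8) + w*(-y^2 - 28*y - 91) - y^3 - 5*y^2 + 49*y + 245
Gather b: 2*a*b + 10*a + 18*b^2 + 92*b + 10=10*a + 18*b^2 + b*(2*a + 92) + 10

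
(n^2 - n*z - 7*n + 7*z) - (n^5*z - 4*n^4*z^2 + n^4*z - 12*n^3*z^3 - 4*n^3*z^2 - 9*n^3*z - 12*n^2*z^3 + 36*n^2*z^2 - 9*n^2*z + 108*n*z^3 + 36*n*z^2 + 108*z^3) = -n^5*z + 4*n^4*z^2 - n^4*z + 12*n^3*z^3 + 4*n^3*z^2 + 9*n^3*z + 12*n^2*z^3 - 36*n^2*z^2 + 9*n^2*z + n^2 - 108*n*z^3 - 36*n*z^2 - n*z - 7*n - 108*z^3 + 7*z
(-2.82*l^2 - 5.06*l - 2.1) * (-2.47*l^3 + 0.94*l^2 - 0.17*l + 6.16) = 6.9654*l^5 + 9.8474*l^4 + 0.910000000000001*l^3 - 18.485*l^2 - 30.8126*l - 12.936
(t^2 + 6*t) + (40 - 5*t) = t^2 + t + 40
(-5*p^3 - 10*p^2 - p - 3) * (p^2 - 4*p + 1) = -5*p^5 + 10*p^4 + 34*p^3 - 9*p^2 + 11*p - 3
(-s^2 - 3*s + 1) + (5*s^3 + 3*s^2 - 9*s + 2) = 5*s^3 + 2*s^2 - 12*s + 3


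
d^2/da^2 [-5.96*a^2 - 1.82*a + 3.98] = -11.9200000000000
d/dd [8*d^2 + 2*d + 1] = 16*d + 2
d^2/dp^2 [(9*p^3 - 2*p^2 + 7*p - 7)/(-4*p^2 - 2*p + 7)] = 2*(-416*p^3 + 882*p^2 - 1743*p + 224)/(64*p^6 + 96*p^5 - 288*p^4 - 328*p^3 + 504*p^2 + 294*p - 343)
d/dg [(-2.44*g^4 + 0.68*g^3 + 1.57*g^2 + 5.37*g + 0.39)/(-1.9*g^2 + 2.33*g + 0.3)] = (9.272*g^5 - 18.3476*g^4 + 0.2408*g^3 + 14.4731*g^2 + 2.424*g + 0.7023)/(3.61*g^4 - 8.854*g^3 + 4.2889*g^2 + 1.398*g + 0.09)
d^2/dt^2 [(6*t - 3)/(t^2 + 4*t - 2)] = 6*(4*(t + 2)^2*(2*t - 1) - (6*t + 7)*(t^2 + 4*t - 2))/(t^2 + 4*t - 2)^3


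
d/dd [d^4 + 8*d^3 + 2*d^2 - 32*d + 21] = 4*d^3 + 24*d^2 + 4*d - 32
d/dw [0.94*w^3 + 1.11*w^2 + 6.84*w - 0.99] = 2.82*w^2 + 2.22*w + 6.84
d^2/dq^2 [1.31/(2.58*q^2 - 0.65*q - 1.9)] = (17.439768*q^2 - 4.39374*q - 1.31*(5.16*q - 0.65)*(10.32*q - 1.3) - 12.84324)/(-2.58*q^2 + 0.65*q + 1.9)^3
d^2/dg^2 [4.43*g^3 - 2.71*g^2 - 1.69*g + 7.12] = 26.58*g - 5.42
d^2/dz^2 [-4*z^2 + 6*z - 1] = -8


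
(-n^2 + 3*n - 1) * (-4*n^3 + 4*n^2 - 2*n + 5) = 4*n^5 - 16*n^4 + 18*n^3 - 15*n^2 + 17*n - 5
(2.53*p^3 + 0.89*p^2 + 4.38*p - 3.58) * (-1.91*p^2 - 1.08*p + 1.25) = -4.8323*p^5 - 4.4323*p^4 - 6.1645*p^3 + 3.2199*p^2 + 9.3414*p - 4.475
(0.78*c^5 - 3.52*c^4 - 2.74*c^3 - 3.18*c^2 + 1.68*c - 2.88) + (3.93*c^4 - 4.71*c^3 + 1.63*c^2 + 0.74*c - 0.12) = 0.78*c^5 + 0.41*c^4 - 7.45*c^3 - 1.55*c^2 + 2.42*c - 3.0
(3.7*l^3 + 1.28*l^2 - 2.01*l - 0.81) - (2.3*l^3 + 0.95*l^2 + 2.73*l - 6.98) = 1.4*l^3 + 0.33*l^2 - 4.74*l + 6.17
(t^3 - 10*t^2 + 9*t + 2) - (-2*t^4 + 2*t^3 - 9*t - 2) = 2*t^4 - t^3 - 10*t^2 + 18*t + 4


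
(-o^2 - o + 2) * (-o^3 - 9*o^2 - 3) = o^5 + 10*o^4 + 7*o^3 - 15*o^2 + 3*o - 6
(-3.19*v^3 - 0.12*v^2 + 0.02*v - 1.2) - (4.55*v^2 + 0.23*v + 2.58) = -3.19*v^3 - 4.67*v^2 - 0.21*v - 3.78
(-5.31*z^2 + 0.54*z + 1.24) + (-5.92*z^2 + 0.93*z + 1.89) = -11.23*z^2 + 1.47*z + 3.13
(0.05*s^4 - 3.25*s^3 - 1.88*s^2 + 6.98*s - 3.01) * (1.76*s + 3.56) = 0.088*s^5 - 5.542*s^4 - 14.8788*s^3 + 5.592*s^2 + 19.5512*s - 10.7156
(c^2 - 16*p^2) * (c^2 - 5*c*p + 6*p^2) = c^4 - 5*c^3*p - 10*c^2*p^2 + 80*c*p^3 - 96*p^4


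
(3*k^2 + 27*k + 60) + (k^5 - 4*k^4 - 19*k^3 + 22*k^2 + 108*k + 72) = k^5 - 4*k^4 - 19*k^3 + 25*k^2 + 135*k + 132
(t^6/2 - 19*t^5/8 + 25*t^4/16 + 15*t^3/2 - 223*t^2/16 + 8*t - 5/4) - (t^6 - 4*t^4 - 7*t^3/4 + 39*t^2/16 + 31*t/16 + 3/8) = -t^6/2 - 19*t^5/8 + 89*t^4/16 + 37*t^3/4 - 131*t^2/8 + 97*t/16 - 13/8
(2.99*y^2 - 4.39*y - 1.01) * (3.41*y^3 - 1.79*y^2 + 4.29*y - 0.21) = 10.1959*y^5 - 20.322*y^4 + 17.2411*y^3 - 17.6531*y^2 - 3.411*y + 0.2121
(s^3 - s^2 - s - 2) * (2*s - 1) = 2*s^4 - 3*s^3 - s^2 - 3*s + 2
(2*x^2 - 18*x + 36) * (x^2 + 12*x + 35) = 2*x^4 + 6*x^3 - 110*x^2 - 198*x + 1260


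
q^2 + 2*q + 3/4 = (q + 1/2)*(q + 3/2)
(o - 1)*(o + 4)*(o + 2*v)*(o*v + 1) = o^4*v + 2*o^3*v^2 + 3*o^3*v + o^3 + 6*o^2*v^2 - 2*o^2*v + 3*o^2 - 8*o*v^2 + 6*o*v - 4*o - 8*v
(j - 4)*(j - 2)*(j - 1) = j^3 - 7*j^2 + 14*j - 8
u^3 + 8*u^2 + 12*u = u*(u + 2)*(u + 6)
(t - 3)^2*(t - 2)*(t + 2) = t^4 - 6*t^3 + 5*t^2 + 24*t - 36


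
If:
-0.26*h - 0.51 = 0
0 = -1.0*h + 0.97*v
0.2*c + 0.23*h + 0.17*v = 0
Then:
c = 3.97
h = -1.96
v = -2.02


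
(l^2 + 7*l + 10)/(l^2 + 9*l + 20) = (l + 2)/(l + 4)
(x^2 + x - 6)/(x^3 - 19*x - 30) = (x - 2)/(x^2 - 3*x - 10)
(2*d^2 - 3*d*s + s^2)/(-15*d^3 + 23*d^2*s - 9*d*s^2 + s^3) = (-2*d + s)/(15*d^2 - 8*d*s + s^2)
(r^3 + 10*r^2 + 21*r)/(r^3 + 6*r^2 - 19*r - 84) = r/(r - 4)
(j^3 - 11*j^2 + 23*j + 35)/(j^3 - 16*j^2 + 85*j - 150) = (j^2 - 6*j - 7)/(j^2 - 11*j + 30)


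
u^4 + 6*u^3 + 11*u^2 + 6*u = u*(u + 1)*(u + 2)*(u + 3)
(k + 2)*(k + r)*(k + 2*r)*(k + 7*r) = k^4 + 10*k^3*r + 2*k^3 + 23*k^2*r^2 + 20*k^2*r + 14*k*r^3 + 46*k*r^2 + 28*r^3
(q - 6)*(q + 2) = q^2 - 4*q - 12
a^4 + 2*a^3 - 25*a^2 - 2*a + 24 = (a - 4)*(a - 1)*(a + 1)*(a + 6)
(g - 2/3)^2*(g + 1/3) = g^3 - g^2 + 4/27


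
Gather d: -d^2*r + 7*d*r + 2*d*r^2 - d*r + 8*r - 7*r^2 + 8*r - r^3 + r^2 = -d^2*r + d*(2*r^2 + 6*r) - r^3 - 6*r^2 + 16*r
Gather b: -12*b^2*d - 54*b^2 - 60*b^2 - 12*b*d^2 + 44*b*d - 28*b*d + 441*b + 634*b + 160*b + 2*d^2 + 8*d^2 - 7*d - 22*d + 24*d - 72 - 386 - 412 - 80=b^2*(-12*d - 114) + b*(-12*d^2 + 16*d + 1235) + 10*d^2 - 5*d - 950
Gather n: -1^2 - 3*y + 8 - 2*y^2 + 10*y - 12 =-2*y^2 + 7*y - 5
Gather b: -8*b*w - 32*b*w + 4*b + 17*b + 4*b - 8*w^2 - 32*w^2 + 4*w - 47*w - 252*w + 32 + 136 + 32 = b*(25 - 40*w) - 40*w^2 - 295*w + 200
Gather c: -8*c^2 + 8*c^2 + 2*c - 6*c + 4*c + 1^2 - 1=0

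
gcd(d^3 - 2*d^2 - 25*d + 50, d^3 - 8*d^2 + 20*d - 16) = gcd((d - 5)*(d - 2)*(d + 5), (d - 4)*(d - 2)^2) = d - 2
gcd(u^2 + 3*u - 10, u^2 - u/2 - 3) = u - 2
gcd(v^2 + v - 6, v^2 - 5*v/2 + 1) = v - 2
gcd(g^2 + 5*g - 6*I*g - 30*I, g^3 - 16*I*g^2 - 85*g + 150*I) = g - 6*I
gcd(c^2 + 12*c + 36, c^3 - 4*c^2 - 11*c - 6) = 1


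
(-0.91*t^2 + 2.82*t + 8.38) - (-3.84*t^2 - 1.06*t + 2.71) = 2.93*t^2 + 3.88*t + 5.67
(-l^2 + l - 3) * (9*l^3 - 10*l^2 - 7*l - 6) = -9*l^5 + 19*l^4 - 30*l^3 + 29*l^2 + 15*l + 18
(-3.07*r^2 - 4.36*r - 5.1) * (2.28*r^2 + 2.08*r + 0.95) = -6.9996*r^4 - 16.3264*r^3 - 23.6133*r^2 - 14.75*r - 4.845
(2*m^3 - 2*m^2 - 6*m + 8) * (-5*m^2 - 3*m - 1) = -10*m^5 + 4*m^4 + 34*m^3 - 20*m^2 - 18*m - 8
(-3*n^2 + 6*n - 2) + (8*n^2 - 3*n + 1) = 5*n^2 + 3*n - 1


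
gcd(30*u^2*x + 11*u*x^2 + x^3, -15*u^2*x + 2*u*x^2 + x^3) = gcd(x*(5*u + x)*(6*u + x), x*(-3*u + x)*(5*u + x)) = 5*u*x + x^2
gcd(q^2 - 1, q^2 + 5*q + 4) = q + 1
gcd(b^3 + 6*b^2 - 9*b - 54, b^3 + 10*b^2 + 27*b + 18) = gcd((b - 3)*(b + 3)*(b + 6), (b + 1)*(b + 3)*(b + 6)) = b^2 + 9*b + 18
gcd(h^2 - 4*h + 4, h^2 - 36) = 1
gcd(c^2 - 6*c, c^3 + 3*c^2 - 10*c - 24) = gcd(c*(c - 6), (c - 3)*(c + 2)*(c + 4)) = 1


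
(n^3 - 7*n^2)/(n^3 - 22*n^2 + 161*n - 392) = n^2/(n^2 - 15*n + 56)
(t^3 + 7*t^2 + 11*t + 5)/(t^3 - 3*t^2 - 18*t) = (t^3 + 7*t^2 + 11*t + 5)/(t*(t^2 - 3*t - 18))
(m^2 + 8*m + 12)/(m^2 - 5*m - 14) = (m + 6)/(m - 7)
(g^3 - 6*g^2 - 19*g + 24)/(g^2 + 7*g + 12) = (g^2 - 9*g + 8)/(g + 4)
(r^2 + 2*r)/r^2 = (r + 2)/r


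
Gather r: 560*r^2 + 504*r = 560*r^2 + 504*r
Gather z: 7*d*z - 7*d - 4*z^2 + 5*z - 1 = -7*d - 4*z^2 + z*(7*d + 5) - 1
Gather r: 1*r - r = 0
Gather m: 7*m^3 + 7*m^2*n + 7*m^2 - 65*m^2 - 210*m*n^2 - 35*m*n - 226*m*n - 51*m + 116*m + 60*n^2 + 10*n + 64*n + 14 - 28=7*m^3 + m^2*(7*n - 58) + m*(-210*n^2 - 261*n + 65) + 60*n^2 + 74*n - 14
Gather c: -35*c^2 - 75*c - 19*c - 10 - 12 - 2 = -35*c^2 - 94*c - 24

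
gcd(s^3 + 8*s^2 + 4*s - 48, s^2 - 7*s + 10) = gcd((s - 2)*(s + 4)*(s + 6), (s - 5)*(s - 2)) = s - 2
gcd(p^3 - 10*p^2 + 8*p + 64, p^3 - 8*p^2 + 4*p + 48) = p^2 - 2*p - 8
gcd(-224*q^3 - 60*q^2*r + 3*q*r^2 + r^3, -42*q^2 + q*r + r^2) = 7*q + r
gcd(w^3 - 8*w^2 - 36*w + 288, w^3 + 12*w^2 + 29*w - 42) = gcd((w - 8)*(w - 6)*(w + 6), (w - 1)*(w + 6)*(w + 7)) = w + 6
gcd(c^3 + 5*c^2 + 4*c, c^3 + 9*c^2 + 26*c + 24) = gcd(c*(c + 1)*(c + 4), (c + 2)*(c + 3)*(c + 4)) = c + 4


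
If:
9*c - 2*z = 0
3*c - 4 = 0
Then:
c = 4/3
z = 6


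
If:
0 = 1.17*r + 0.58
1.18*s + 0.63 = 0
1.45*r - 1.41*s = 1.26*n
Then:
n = 0.03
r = -0.50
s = -0.53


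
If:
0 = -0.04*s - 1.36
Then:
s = -34.00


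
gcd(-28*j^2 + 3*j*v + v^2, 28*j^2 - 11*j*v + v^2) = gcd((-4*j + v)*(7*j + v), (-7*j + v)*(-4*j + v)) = -4*j + v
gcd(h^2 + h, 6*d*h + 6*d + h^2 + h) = h + 1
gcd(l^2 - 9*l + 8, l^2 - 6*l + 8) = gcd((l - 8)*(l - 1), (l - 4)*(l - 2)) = 1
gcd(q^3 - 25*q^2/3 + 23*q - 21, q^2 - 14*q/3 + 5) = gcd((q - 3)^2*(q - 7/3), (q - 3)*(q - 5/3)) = q - 3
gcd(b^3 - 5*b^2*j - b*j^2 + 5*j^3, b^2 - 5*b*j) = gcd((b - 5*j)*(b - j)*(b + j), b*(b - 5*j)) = b - 5*j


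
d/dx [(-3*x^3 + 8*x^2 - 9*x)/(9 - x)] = (6*x^3 - 89*x^2 + 144*x - 81)/(x^2 - 18*x + 81)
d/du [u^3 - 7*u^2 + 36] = u*(3*u - 14)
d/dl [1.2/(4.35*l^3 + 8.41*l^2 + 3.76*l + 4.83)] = (-15.66*l^2 - 20.184*l - 4.512)/(4.35*l^3 + 8.41*l^2 + 3.76*l + 4.83)^2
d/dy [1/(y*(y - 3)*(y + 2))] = (-y*(y - 3) - y*(y + 2) - (y - 3)*(y + 2))/(y^2*(y - 3)^2*(y + 2)^2)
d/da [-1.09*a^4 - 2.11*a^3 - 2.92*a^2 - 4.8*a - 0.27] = -4.36*a^3 - 6.33*a^2 - 5.84*a - 4.8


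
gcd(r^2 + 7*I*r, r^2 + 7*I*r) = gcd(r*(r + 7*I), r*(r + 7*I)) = r^2 + 7*I*r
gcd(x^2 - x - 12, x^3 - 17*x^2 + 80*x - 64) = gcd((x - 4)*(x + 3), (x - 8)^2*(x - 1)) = 1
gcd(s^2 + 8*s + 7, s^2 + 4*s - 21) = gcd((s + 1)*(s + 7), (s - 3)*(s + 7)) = s + 7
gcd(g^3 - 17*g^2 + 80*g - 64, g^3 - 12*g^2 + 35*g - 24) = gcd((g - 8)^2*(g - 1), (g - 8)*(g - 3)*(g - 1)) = g^2 - 9*g + 8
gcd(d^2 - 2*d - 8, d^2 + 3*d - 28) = d - 4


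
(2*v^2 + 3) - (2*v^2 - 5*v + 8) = 5*v - 5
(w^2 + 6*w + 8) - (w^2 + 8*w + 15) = -2*w - 7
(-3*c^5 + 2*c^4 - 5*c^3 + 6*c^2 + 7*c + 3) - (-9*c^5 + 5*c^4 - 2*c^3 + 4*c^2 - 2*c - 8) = 6*c^5 - 3*c^4 - 3*c^3 + 2*c^2 + 9*c + 11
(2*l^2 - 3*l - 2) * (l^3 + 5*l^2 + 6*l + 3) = 2*l^5 + 7*l^4 - 5*l^3 - 22*l^2 - 21*l - 6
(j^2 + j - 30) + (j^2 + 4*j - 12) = 2*j^2 + 5*j - 42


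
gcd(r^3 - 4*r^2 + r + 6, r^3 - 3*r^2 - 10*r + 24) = r - 2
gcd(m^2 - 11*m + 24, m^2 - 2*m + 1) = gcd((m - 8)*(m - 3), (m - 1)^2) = 1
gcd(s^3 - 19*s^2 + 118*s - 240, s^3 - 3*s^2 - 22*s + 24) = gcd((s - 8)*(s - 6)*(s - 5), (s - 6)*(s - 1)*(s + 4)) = s - 6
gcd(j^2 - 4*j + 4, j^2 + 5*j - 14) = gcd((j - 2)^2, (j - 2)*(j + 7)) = j - 2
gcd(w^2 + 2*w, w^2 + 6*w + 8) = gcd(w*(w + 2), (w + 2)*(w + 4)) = w + 2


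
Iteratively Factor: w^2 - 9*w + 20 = (w - 4)*(w - 5)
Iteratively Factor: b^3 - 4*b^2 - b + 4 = (b + 1)*(b^2 - 5*b + 4) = (b - 1)*(b + 1)*(b - 4)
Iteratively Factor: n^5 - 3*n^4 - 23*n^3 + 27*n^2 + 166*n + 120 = (n - 5)*(n^4 + 2*n^3 - 13*n^2 - 38*n - 24) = (n - 5)*(n - 4)*(n^3 + 6*n^2 + 11*n + 6) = (n - 5)*(n - 4)*(n + 2)*(n^2 + 4*n + 3) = (n - 5)*(n - 4)*(n + 1)*(n + 2)*(n + 3)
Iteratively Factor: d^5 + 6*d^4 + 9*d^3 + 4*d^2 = (d + 1)*(d^4 + 5*d^3 + 4*d^2) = d*(d + 1)*(d^3 + 5*d^2 + 4*d) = d^2*(d + 1)*(d^2 + 5*d + 4) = d^2*(d + 1)*(d + 4)*(d + 1)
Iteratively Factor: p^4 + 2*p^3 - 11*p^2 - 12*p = (p)*(p^3 + 2*p^2 - 11*p - 12) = p*(p - 3)*(p^2 + 5*p + 4) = p*(p - 3)*(p + 4)*(p + 1)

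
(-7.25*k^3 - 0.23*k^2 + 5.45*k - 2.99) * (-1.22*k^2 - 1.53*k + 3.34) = 8.845*k^5 + 11.3731*k^4 - 30.5121*k^3 - 5.4589*k^2 + 22.7777*k - 9.9866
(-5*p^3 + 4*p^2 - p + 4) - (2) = -5*p^3 + 4*p^2 - p + 2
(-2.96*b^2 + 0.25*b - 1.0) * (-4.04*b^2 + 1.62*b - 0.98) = 11.9584*b^4 - 5.8052*b^3 + 7.3458*b^2 - 1.865*b + 0.98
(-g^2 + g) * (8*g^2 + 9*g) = -8*g^4 - g^3 + 9*g^2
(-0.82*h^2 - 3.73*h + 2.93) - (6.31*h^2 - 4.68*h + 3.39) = -7.13*h^2 + 0.95*h - 0.46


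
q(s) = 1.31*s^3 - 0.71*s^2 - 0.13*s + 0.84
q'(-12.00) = 582.83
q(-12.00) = -2363.52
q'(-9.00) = 330.98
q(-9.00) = -1010.49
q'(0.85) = 1.50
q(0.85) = 1.02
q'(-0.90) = 4.33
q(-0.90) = -0.57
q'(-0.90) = 4.33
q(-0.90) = -0.57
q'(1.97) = 12.32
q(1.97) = 7.84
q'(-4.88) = 100.39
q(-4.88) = -167.67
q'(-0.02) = -0.10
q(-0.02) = 0.84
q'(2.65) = 23.71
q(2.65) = 19.89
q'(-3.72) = 59.54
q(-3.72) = -75.94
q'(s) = 3.93*s^2 - 1.42*s - 0.13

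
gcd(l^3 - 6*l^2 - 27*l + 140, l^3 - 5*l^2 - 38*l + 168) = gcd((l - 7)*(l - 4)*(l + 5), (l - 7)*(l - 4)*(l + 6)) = l^2 - 11*l + 28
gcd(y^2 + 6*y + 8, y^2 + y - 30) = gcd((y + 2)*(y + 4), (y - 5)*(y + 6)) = 1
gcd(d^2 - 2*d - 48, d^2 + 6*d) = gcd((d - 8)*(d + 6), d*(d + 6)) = d + 6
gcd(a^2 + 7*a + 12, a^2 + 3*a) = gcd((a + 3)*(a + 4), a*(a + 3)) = a + 3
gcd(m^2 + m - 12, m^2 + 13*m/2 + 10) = m + 4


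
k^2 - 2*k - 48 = (k - 8)*(k + 6)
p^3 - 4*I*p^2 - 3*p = p*(p - 3*I)*(p - I)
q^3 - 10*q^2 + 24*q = q*(q - 6)*(q - 4)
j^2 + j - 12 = (j - 3)*(j + 4)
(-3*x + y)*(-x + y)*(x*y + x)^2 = 3*x^4*y^2 + 6*x^4*y + 3*x^4 - 4*x^3*y^3 - 8*x^3*y^2 - 4*x^3*y + x^2*y^4 + 2*x^2*y^3 + x^2*y^2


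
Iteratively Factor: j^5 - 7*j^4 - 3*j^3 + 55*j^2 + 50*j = (j)*(j^4 - 7*j^3 - 3*j^2 + 55*j + 50) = j*(j + 1)*(j^3 - 8*j^2 + 5*j + 50) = j*(j + 1)*(j + 2)*(j^2 - 10*j + 25) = j*(j - 5)*(j + 1)*(j + 2)*(j - 5)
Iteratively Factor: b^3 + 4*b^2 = (b)*(b^2 + 4*b) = b*(b + 4)*(b)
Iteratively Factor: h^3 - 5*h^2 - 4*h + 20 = (h - 2)*(h^2 - 3*h - 10) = (h - 5)*(h - 2)*(h + 2)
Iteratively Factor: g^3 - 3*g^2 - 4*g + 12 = (g - 2)*(g^2 - g - 6) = (g - 2)*(g + 2)*(g - 3)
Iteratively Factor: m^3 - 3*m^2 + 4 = (m - 2)*(m^2 - m - 2) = (m - 2)^2*(m + 1)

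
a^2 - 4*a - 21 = (a - 7)*(a + 3)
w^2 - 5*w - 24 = (w - 8)*(w + 3)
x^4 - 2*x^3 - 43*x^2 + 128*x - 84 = (x - 6)*(x - 2)*(x - 1)*(x + 7)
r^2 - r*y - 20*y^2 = (r - 5*y)*(r + 4*y)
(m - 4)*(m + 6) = m^2 + 2*m - 24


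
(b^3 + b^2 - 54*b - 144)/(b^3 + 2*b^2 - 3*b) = (b^2 - 2*b - 48)/(b*(b - 1))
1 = 1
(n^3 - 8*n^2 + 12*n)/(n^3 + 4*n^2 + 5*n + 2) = n*(n^2 - 8*n + 12)/(n^3 + 4*n^2 + 5*n + 2)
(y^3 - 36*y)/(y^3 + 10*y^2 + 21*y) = (y^2 - 36)/(y^2 + 10*y + 21)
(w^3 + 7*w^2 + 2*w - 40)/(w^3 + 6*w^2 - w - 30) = (w + 4)/(w + 3)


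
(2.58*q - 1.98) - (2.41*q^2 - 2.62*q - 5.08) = -2.41*q^2 + 5.2*q + 3.1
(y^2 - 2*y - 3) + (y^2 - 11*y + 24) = 2*y^2 - 13*y + 21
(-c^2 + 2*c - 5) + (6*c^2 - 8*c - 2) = 5*c^2 - 6*c - 7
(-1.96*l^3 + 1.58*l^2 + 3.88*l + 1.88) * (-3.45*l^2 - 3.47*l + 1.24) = 6.762*l^5 + 1.3502*l^4 - 21.299*l^3 - 17.9904*l^2 - 1.7124*l + 2.3312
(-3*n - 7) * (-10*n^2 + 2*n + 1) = 30*n^3 + 64*n^2 - 17*n - 7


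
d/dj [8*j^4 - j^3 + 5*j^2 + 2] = j*(32*j^2 - 3*j + 10)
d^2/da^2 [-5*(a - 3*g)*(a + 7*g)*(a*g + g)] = 10*g*(-3*a - 4*g - 1)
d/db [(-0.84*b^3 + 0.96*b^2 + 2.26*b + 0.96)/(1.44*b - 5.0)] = (-2.4192*b^3 + 13.9824*b^2 - 9.6*b - 12.6824)/(2.0736*b^2 - 14.4*b + 25.0)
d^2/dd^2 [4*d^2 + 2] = 8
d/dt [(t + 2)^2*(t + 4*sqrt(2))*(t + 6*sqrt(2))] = 4*t^3 + 12*t^2 + 30*sqrt(2)*t^2 + 104*t + 80*sqrt(2)*t + 40*sqrt(2) + 192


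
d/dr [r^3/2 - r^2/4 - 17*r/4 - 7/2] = 3*r^2/2 - r/2 - 17/4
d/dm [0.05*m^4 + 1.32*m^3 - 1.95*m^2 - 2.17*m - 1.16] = 0.2*m^3 + 3.96*m^2 - 3.9*m - 2.17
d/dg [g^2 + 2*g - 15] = 2*g + 2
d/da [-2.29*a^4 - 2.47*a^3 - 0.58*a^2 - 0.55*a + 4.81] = -9.16*a^3 - 7.41*a^2 - 1.16*a - 0.55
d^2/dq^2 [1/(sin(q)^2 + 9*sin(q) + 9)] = (-4*sin(q)^4 - 27*sin(q)^3 - 39*sin(q)^2 + 135*sin(q) + 144)/(sin(q)^2 + 9*sin(q) + 9)^3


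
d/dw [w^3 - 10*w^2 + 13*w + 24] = 3*w^2 - 20*w + 13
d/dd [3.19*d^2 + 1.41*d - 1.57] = 6.38*d + 1.41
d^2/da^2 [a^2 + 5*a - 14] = 2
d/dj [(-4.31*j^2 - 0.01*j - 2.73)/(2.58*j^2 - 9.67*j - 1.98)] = (41.7035*j^2 + 31.1544*j - 26.3793)/(6.6564*j^4 - 49.8972*j^3 + 83.2921*j^2 + 38.2932*j + 3.9204)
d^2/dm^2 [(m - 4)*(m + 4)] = 2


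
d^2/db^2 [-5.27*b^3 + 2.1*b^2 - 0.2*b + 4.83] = 4.2 - 31.62*b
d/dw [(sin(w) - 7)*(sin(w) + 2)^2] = 3*(sin(w) - 4)*(sin(w) + 2)*cos(w)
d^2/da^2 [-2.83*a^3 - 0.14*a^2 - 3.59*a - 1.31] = -16.98*a - 0.28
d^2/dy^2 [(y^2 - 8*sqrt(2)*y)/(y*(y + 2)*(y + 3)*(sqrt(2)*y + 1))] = 2*(6*y^5 - 93*sqrt(2)*y^4 + 30*y^4 - 635*sqrt(2)*y^3 - 89*y^3 - 1548*sqrt(2)*y^2 - 720*y^2 - 1650*sqrt(2)*y - 1218*y - 764*sqrt(2) - 510)/(2*sqrt(2)*y^9 + 6*y^8 + 30*sqrt(2)*y^8 + 90*y^7 + 189*sqrt(2)*y^7 + 559*y^6 + 655*sqrt(2)*y^6 + 1845*y^5 + 1395*sqrt(2)*y^5 + 1995*sqrt(2)*y^4 + 3441*y^4 + 2106*sqrt(2)*y^3 + 3545*y^3 + 1854*y^2 + 1620*sqrt(2)*y^2 + 540*y + 648*sqrt(2)*y + 216)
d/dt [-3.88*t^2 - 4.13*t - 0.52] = -7.76*t - 4.13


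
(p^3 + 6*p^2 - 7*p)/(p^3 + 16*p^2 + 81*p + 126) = p*(p - 1)/(p^2 + 9*p + 18)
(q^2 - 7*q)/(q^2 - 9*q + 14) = q/(q - 2)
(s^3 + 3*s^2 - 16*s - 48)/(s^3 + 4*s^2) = (s^2 - s - 12)/s^2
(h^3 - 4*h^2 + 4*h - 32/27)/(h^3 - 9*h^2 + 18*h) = (h^3 - 4*h^2 + 4*h - 32/27)/(h*(h^2 - 9*h + 18))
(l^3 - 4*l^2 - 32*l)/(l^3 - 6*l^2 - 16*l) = (l + 4)/(l + 2)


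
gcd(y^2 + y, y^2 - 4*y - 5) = y + 1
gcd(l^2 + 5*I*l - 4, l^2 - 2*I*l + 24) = l + 4*I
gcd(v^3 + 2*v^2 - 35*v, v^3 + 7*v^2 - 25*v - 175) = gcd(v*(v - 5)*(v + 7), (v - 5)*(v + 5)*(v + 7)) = v^2 + 2*v - 35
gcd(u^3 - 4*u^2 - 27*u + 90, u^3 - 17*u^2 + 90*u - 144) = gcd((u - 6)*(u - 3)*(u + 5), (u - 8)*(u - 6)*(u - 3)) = u^2 - 9*u + 18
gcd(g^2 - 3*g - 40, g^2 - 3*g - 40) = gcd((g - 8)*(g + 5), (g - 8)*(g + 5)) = g^2 - 3*g - 40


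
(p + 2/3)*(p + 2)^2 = p^3 + 14*p^2/3 + 20*p/3 + 8/3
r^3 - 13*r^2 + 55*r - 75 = (r - 5)^2*(r - 3)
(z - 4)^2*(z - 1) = z^3 - 9*z^2 + 24*z - 16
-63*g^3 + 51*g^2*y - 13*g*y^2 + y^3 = (-7*g + y)*(-3*g + y)^2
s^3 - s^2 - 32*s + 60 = (s - 5)*(s - 2)*(s + 6)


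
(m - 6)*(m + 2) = m^2 - 4*m - 12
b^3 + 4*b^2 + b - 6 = (b - 1)*(b + 2)*(b + 3)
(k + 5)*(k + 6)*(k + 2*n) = k^3 + 2*k^2*n + 11*k^2 + 22*k*n + 30*k + 60*n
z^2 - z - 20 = (z - 5)*(z + 4)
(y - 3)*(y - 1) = y^2 - 4*y + 3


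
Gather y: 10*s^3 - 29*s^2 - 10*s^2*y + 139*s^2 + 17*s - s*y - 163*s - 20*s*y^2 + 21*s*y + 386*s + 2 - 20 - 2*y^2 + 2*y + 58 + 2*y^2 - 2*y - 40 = 10*s^3 + 110*s^2 - 20*s*y^2 + 240*s + y*(-10*s^2 + 20*s)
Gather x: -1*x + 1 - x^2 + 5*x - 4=-x^2 + 4*x - 3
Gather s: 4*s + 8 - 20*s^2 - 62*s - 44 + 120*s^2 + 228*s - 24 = 100*s^2 + 170*s - 60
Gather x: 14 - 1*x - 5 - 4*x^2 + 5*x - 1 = -4*x^2 + 4*x + 8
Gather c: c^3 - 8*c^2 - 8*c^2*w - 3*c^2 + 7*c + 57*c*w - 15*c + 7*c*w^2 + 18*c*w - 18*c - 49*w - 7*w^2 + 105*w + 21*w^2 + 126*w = c^3 + c^2*(-8*w - 11) + c*(7*w^2 + 75*w - 26) + 14*w^2 + 182*w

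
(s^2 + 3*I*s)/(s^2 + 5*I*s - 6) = s/(s + 2*I)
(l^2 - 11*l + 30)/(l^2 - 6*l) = (l - 5)/l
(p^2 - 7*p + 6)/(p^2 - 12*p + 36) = (p - 1)/(p - 6)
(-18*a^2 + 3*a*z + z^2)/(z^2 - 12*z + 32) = (-18*a^2 + 3*a*z + z^2)/(z^2 - 12*z + 32)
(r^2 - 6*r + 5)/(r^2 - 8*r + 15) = (r - 1)/(r - 3)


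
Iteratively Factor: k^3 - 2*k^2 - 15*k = (k)*(k^2 - 2*k - 15) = k*(k + 3)*(k - 5)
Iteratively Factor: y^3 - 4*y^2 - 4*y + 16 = (y - 4)*(y^2 - 4) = (y - 4)*(y + 2)*(y - 2)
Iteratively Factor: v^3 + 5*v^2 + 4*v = (v)*(v^2 + 5*v + 4) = v*(v + 4)*(v + 1)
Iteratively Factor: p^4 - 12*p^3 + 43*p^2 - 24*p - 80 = (p - 5)*(p^3 - 7*p^2 + 8*p + 16) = (p - 5)*(p - 4)*(p^2 - 3*p - 4) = (p - 5)*(p - 4)*(p + 1)*(p - 4)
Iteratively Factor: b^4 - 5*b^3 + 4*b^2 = (b - 1)*(b^3 - 4*b^2) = b*(b - 1)*(b^2 - 4*b) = b^2*(b - 1)*(b - 4)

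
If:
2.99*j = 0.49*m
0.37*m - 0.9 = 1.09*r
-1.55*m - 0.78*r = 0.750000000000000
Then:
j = -0.01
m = -0.06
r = -0.85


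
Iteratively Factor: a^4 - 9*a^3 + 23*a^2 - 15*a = (a - 3)*(a^3 - 6*a^2 + 5*a) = a*(a - 3)*(a^2 - 6*a + 5) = a*(a - 3)*(a - 1)*(a - 5)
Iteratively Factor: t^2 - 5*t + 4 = (t - 1)*(t - 4)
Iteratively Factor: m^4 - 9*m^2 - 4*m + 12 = (m + 2)*(m^3 - 2*m^2 - 5*m + 6) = (m - 1)*(m + 2)*(m^2 - m - 6) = (m - 3)*(m - 1)*(m + 2)*(m + 2)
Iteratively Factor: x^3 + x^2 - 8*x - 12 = (x + 2)*(x^2 - x - 6) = (x - 3)*(x + 2)*(x + 2)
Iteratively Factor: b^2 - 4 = (b - 2)*(b + 2)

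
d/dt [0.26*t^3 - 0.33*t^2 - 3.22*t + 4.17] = 0.78*t^2 - 0.66*t - 3.22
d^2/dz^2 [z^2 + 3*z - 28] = 2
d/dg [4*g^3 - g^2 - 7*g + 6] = 12*g^2 - 2*g - 7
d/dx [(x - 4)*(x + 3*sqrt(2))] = 2*x - 4 + 3*sqrt(2)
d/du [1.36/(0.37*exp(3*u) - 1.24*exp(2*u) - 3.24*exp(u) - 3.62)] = (-1.5096*exp(2*u) + 3.3728*exp(u) + 4.4064)*exp(u)/(-0.37*exp(3*u) + 1.24*exp(2*u) + 3.24*exp(u) + 3.62)^2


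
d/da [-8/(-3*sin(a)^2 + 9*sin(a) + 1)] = 24*(3 - 2*sin(a))*cos(a)/(-3*sin(a)^2 + 9*sin(a) + 1)^2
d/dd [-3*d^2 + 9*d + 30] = 9 - 6*d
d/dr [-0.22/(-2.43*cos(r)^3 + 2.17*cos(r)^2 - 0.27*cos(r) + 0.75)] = (1.6038*cos(r)^2 - 0.9548*cos(r) + 0.0594)*sin(r)/(2.43*cos(r)^3 - 2.17*cos(r)^2 + 0.27*cos(r) - 0.75)^2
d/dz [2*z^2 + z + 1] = 4*z + 1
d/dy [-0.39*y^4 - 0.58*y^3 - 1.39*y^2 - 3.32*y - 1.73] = -1.56*y^3 - 1.74*y^2 - 2.78*y - 3.32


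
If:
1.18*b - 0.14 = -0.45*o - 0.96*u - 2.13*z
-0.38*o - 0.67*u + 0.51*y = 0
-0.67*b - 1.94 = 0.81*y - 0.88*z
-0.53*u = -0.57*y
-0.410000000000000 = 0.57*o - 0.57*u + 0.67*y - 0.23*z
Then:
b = -2.24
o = -0.35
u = 0.67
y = 0.63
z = 1.08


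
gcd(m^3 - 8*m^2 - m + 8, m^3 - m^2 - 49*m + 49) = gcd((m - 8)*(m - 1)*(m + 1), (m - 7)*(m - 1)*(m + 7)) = m - 1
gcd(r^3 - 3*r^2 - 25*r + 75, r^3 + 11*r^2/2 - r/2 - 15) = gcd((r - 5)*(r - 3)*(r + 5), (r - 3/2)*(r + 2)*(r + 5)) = r + 5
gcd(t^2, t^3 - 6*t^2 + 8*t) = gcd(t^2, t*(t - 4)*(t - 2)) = t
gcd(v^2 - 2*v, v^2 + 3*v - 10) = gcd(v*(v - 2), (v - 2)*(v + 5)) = v - 2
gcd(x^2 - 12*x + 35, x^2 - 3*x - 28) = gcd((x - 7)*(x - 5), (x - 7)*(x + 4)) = x - 7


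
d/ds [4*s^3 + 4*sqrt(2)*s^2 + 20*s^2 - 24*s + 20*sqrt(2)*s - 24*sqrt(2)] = 12*s^2 + 8*sqrt(2)*s + 40*s - 24 + 20*sqrt(2)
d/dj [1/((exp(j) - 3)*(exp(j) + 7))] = 2*(-exp(j) - 2)*exp(j)/(exp(4*j) + 8*exp(3*j) - 26*exp(2*j) - 168*exp(j) + 441)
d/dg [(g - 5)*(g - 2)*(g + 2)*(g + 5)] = 4*g^3 - 58*g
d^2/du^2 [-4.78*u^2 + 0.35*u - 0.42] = -9.56000000000000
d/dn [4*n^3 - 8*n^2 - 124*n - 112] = 12*n^2 - 16*n - 124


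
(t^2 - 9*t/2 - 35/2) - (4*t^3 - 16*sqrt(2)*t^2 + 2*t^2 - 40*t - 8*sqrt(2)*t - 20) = -4*t^3 - t^2 + 16*sqrt(2)*t^2 + 8*sqrt(2)*t + 71*t/2 + 5/2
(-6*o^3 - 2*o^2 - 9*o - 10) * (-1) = 6*o^3 + 2*o^2 + 9*o + 10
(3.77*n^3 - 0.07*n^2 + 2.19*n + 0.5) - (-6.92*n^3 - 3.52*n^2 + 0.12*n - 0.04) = 10.69*n^3 + 3.45*n^2 + 2.07*n + 0.54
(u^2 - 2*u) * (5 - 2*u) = -2*u^3 + 9*u^2 - 10*u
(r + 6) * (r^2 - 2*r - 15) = r^3 + 4*r^2 - 27*r - 90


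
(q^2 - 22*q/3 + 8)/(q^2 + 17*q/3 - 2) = (3*q^2 - 22*q + 24)/(3*q^2 + 17*q - 6)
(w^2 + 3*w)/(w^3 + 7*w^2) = (w + 3)/(w*(w + 7))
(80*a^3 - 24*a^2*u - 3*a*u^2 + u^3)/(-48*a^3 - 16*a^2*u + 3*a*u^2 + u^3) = (-20*a^2 + a*u + u^2)/(12*a^2 + 7*a*u + u^2)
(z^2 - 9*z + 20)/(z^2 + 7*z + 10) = (z^2 - 9*z + 20)/(z^2 + 7*z + 10)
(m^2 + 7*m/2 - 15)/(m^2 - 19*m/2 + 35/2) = (m + 6)/(m - 7)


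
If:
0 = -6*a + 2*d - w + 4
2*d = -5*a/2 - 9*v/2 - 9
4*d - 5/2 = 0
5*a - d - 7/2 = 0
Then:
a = 33/40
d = 5/8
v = -197/72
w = 3/10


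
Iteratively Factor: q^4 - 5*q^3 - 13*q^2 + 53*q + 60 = (q - 4)*(q^3 - q^2 - 17*q - 15) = (q - 4)*(q + 3)*(q^2 - 4*q - 5) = (q - 5)*(q - 4)*(q + 3)*(q + 1)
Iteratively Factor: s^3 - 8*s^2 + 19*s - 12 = (s - 4)*(s^2 - 4*s + 3) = (s - 4)*(s - 1)*(s - 3)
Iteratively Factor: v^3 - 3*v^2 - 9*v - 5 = (v + 1)*(v^2 - 4*v - 5) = (v - 5)*(v + 1)*(v + 1)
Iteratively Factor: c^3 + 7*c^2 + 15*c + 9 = (c + 1)*(c^2 + 6*c + 9) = (c + 1)*(c + 3)*(c + 3)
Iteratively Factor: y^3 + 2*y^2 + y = (y + 1)*(y^2 + y) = (y + 1)^2*(y)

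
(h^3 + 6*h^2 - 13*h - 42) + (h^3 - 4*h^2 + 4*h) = 2*h^3 + 2*h^2 - 9*h - 42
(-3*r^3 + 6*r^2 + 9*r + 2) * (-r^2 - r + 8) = 3*r^5 - 3*r^4 - 39*r^3 + 37*r^2 + 70*r + 16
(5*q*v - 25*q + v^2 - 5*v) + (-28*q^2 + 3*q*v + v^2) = -28*q^2 + 8*q*v - 25*q + 2*v^2 - 5*v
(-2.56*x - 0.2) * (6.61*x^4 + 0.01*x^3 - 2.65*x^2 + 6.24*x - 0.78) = -16.9216*x^5 - 1.3476*x^4 + 6.782*x^3 - 15.4444*x^2 + 0.7488*x + 0.156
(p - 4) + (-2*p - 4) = -p - 8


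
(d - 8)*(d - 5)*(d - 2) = d^3 - 15*d^2 + 66*d - 80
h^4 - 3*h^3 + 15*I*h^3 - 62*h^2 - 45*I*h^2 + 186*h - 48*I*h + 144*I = (h - 3)*(h + I)*(h + 6*I)*(h + 8*I)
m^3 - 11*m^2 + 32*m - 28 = (m - 7)*(m - 2)^2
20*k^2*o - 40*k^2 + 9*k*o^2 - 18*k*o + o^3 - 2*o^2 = (4*k + o)*(5*k + o)*(o - 2)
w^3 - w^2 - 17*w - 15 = (w - 5)*(w + 1)*(w + 3)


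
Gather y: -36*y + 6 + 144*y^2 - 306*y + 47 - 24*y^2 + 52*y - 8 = 120*y^2 - 290*y + 45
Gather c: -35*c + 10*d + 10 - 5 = -35*c + 10*d + 5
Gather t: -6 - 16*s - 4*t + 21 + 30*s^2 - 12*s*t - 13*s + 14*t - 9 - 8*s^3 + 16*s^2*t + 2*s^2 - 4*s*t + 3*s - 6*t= -8*s^3 + 32*s^2 - 26*s + t*(16*s^2 - 16*s + 4) + 6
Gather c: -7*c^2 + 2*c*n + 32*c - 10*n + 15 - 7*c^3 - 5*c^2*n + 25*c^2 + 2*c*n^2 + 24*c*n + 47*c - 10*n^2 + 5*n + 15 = -7*c^3 + c^2*(18 - 5*n) + c*(2*n^2 + 26*n + 79) - 10*n^2 - 5*n + 30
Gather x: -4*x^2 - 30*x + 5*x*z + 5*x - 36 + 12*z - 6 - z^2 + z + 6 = -4*x^2 + x*(5*z - 25) - z^2 + 13*z - 36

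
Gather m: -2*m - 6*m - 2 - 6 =-8*m - 8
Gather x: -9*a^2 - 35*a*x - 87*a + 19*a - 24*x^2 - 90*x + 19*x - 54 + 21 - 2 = -9*a^2 - 68*a - 24*x^2 + x*(-35*a - 71) - 35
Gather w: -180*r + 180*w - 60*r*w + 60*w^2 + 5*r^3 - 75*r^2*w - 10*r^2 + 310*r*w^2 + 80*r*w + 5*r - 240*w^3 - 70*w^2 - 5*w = 5*r^3 - 10*r^2 - 175*r - 240*w^3 + w^2*(310*r - 10) + w*(-75*r^2 + 20*r + 175)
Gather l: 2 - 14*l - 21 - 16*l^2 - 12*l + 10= -16*l^2 - 26*l - 9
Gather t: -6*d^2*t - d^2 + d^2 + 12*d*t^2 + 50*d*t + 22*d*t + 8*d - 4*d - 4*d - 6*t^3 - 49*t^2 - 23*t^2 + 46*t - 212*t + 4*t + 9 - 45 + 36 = -6*t^3 + t^2*(12*d - 72) + t*(-6*d^2 + 72*d - 162)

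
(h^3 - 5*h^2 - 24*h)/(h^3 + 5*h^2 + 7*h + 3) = h*(h - 8)/(h^2 + 2*h + 1)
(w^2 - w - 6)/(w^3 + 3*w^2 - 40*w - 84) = (w - 3)/(w^2 + w - 42)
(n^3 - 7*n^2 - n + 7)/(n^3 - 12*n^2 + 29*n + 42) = (n - 1)/(n - 6)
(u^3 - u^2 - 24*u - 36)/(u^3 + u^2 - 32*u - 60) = (u + 3)/(u + 5)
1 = 1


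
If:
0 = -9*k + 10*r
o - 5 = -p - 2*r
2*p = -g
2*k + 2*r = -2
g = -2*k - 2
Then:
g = -18/19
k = -10/19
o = 104/19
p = 9/19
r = -9/19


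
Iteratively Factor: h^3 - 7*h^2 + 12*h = (h)*(h^2 - 7*h + 12) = h*(h - 4)*(h - 3)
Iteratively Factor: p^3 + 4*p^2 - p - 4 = (p + 4)*(p^2 - 1) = (p + 1)*(p + 4)*(p - 1)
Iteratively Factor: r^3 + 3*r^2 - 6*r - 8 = (r - 2)*(r^2 + 5*r + 4) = (r - 2)*(r + 4)*(r + 1)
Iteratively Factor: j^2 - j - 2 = (j + 1)*(j - 2)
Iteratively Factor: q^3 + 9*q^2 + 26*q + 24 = (q + 2)*(q^2 + 7*q + 12) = (q + 2)*(q + 3)*(q + 4)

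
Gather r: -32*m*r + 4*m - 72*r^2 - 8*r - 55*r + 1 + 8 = 4*m - 72*r^2 + r*(-32*m - 63) + 9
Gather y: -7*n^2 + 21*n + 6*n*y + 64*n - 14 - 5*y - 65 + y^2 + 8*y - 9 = -7*n^2 + 85*n + y^2 + y*(6*n + 3) - 88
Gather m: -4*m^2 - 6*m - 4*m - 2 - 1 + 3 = -4*m^2 - 10*m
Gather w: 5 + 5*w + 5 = 5*w + 10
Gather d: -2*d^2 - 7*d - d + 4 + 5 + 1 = -2*d^2 - 8*d + 10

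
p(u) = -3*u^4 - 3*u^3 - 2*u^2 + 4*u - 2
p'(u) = -12*u^3 - 9*u^2 - 4*u + 4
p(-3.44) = -337.41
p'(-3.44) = 399.75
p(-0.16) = -2.68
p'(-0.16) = 4.46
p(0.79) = -2.74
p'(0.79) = -10.69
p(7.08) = -8676.59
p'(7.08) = -4734.20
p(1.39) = -19.56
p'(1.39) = -51.18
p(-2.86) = -160.34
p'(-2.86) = 222.55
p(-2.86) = -160.34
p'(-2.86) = 222.55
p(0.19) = -1.34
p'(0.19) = 2.83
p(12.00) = -67634.00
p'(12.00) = -22076.00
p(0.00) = -2.00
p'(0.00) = 4.00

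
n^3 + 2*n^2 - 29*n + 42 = (n - 3)*(n - 2)*(n + 7)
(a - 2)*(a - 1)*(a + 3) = a^3 - 7*a + 6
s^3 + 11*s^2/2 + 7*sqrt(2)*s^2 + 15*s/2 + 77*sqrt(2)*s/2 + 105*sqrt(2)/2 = (s + 5/2)*(s + 3)*(s + 7*sqrt(2))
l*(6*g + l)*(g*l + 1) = 6*g^2*l^2 + g*l^3 + 6*g*l + l^2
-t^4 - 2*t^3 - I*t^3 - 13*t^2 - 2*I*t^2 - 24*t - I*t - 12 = (t - 3*I)*(t + 4*I)*(I*t + I)^2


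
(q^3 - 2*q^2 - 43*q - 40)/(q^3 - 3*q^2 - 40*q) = (q + 1)/q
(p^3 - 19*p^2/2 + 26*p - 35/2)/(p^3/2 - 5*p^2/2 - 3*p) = (-2*p^3 + 19*p^2 - 52*p + 35)/(p*(-p^2 + 5*p + 6))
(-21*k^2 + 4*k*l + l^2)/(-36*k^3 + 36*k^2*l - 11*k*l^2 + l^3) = (7*k + l)/(12*k^2 - 8*k*l + l^2)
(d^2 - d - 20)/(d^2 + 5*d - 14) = (d^2 - d - 20)/(d^2 + 5*d - 14)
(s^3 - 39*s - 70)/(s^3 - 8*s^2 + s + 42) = (s + 5)/(s - 3)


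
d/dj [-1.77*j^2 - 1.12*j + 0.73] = -3.54*j - 1.12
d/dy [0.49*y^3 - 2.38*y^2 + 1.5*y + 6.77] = 1.47*y^2 - 4.76*y + 1.5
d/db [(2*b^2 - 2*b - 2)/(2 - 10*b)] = (-5*b^2 + 2*b - 6)/(25*b^2 - 10*b + 1)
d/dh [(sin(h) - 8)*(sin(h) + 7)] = sin(2*h) - cos(h)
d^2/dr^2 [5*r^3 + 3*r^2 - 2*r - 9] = 30*r + 6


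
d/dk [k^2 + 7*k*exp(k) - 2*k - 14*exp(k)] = 7*k*exp(k) + 2*k - 7*exp(k) - 2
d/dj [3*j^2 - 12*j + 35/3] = 6*j - 12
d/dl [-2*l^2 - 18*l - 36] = -4*l - 18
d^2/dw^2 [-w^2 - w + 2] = -2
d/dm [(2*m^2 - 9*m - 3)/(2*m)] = 1 + 3/(2*m^2)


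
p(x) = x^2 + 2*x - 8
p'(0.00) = 2.00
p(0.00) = -8.00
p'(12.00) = 26.00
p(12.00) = 160.00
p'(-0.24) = 1.52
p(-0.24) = -8.42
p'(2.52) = 7.04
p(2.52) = 3.39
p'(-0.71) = 0.58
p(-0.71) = -8.92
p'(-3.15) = -4.30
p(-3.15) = -4.38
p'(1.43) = 4.86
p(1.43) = -3.10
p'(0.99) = 3.98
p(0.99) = -5.04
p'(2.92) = 7.84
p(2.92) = 6.37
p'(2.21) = 6.42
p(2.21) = 1.30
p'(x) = 2*x + 2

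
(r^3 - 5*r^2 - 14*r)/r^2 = r - 5 - 14/r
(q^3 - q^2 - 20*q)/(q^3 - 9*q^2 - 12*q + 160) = q/(q - 8)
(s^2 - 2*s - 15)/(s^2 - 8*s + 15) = (s + 3)/(s - 3)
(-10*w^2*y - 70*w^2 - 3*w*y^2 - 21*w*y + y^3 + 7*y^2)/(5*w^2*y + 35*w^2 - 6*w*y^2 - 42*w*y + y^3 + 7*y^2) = (2*w + y)/(-w + y)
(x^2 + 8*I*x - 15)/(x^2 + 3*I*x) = (x + 5*I)/x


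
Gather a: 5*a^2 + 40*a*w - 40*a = 5*a^2 + a*(40*w - 40)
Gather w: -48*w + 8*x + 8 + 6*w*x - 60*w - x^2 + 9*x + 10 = w*(6*x - 108) - x^2 + 17*x + 18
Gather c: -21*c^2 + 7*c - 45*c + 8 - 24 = -21*c^2 - 38*c - 16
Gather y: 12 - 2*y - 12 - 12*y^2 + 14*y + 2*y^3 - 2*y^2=2*y^3 - 14*y^2 + 12*y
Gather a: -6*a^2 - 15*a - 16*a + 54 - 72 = -6*a^2 - 31*a - 18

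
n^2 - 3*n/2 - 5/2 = (n - 5/2)*(n + 1)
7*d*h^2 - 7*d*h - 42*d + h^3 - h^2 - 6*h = (7*d + h)*(h - 3)*(h + 2)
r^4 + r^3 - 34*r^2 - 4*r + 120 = (r - 5)*(r - 2)*(r + 2)*(r + 6)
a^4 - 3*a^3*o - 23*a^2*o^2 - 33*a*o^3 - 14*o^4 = (a - 7*o)*(a + o)^2*(a + 2*o)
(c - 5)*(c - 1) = c^2 - 6*c + 5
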